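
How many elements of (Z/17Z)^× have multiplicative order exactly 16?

φ(17) = 17 − 1 = 16 = 2^4.
(Z/17Z)^× is cyclic (|G| = 16); a cyclic group of order m has exactly φ(d) elements of each order d | m, and none otherwise.
16 = 2^4 divides 16, and φ(16) = 8.

8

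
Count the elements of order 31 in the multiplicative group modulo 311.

φ(311) = 311 − 1 = 310 = 2 · 5 · 31.
Since (Z/311Z)^× is cyclic of order 310, the number of elements of order d is φ(d) when d | 310 and 0 otherwise.
31 | 310, and φ(31) = 31 − 1 = 30.

30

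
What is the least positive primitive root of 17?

3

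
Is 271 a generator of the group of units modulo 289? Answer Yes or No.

φ(289) = φ(17^2) = 17·(17−1) = 272 = 2^4 · 17.
Test 271^(272/q) mod 289 for each prime factor q of 272:
271^136 ≡ 1 (mod 289)  [q = 2: ≡ 1 ✗]
271^16 ≡ 273 (mod 289)  [q = 17: ≢ 1 ✓]
271^136 ≡ 1 shows ord(271) | 136, strictly less than φ(289); not a primitive root.

No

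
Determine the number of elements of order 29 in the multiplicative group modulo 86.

φ(86) = φ(2)·φ(43) = 1·42 = 42 = 2 · 3 · 7.
In a cyclic group of order 42, there are φ(d) elements of order d for each divisor d of 42, and zero for non-divisors.
Since 29 ∤ 42, the count is 0.

0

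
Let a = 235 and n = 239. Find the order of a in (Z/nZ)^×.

238

Since 235 ∈ (Z/239Z)^×, its order divides φ(239) = 239 − 1 = 238 = 2 · 7 · 17.
Divisors of 238: 1, 2, 7, 14, 17, 34, 119, 238.
Test each divisor d:
235^1 ≡ 235 (mod 239)
235^2 ≡ 16 (mod 239)
235^7 ≡ 107 (mod 239)
235^14 ≡ 216 (mod 239)
235^17 ≡ 38 (mod 239)
235^34 ≡ 10 (mod 239)
235^119 ≡ 238 (mod 239)
235^238 ≡ 1 (mod 239) ✓
The smallest such exponent is 238, so the order of 235 is 238.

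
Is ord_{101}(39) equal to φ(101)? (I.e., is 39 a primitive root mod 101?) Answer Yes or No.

φ(101) = 101 − 1 = 100 = 2^2 · 5^2.
Test 39^(100/q) mod 101 for each prime factor q of 100:
39^50 ≡ 100 (mod 101)  [q = 2: ≢ 1 ✓]
39^20 ≡ 1 (mod 101)  [q = 5: ≡ 1 ✗]
Since 39^20 ≡ 1, the order of 39 divides 20 < 100, so 39 is not a primitive root.

No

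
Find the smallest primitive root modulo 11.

2

φ(11) = 11 − 1 = 10 = 2 · 5.
Test candidates g = 2, 3, … against the prime factors q ∈ {2, 5} of φ(11): g is a generator iff g^(10/q) ≢ 1 for every such q.
g = 2: 2^5 ≡ 10; 2^2 ≡ 4 — none is 1, so 2 is a primitive root.
The smallest primitive root modulo 11 is 2.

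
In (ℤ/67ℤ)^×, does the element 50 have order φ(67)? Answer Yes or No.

Yes

φ(67) = 67 − 1 = 66 = 2 · 3 · 11.
An element g generates (Z/67Z)^× iff g^(66/q) ≢ 1 (mod 67) for each prime q ∈ {2, 3, 11}.
50^33 ≡ 66 (mod 67)  [q = 2: ≢ 1 ✓]
50^22 ≡ 37 (mod 67)  [q = 3: ≢ 1 ✓]
50^6 ≡ 15 (mod 67)  [q = 11: ≢ 1 ✓]
None equal 1, so ord_67(50) = 66: 50 is a primitive root.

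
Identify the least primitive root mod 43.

3

φ(43) = 43 − 1 = 42 = 2 · 3 · 7.
g is a primitive root iff g^(42/q) ≢ 1 (mod 43) for each prime q ∈ {2, 3, 7}.
g = 2: 2^21 ≡ 42; 2^14 ≡ 1 — hits 1, so not a primitive root.
g = 3: 3^21 ≡ 42; 3^14 ≡ 36; 3^6 ≡ 41 — none is 1, so 3 is a primitive root.
The smallest primitive root modulo 43 is 3.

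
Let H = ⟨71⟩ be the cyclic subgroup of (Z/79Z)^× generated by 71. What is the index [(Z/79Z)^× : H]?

3

ord(71) | φ(79) = 79 − 1 = 78 = 2 · 3 · 13.
Divisors of 78: 1, 2, 3, 6, 13, 26, 39, 78.
Compute 71^d (mod 79) for the divisors d until we hit 1:
71^1 ≡ 71
71^2 ≡ 64
71^3 ≡ 41
71^6 ≡ 22
71^13 ≡ 78
71^26 ≡ 1
So ord_79(71) = 26, hence |⟨71⟩| = 26.
Index = |(Z/79Z)^×| / |⟨71⟩| = 78 / 26 = 3.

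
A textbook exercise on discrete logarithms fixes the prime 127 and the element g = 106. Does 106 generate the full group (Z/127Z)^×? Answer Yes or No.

Yes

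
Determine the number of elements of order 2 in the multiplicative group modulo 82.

φ(82) = φ(2)·φ(41) = 1·40 = 40 = 2^3 · 5.
(Z/82Z)^× is cyclic (|G| = 40); a cyclic group of order m has exactly φ(d) elements of each order d | m, and none otherwise.
2 | 40, and φ(2) = 2 − 1 = 1.

1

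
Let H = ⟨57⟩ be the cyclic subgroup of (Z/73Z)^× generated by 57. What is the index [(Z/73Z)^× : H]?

4

By Lagrange's theorem, ord_73(57) divides φ(73) = 73 − 1 = 72 = 2^3 · 3^2.
Divisors of 72: 1, 2, 3, 4, 6, 8, 9, 12, 18, 24, 36, 72.
Check 57^d mod 73 for each divisor in increasing order:
57^1 ≡ 57 (mod 73)
57^2 ≡ 37 (mod 73)
57^3 ≡ 65 (mod 73)
57^4 ≡ 55 (mod 73)
57^6 ≡ 64 (mod 73)
57^8 ≡ 32 (mod 73)
57^9 ≡ 72 (mod 73)
57^12 ≡ 8 (mod 73)
57^18 ≡ 1 (mod 73) ✓
Thus |⟨57⟩| = ord(57) = 18.
Index = |(Z/73Z)^×| / |⟨57⟩| = 72 / 18 = 4.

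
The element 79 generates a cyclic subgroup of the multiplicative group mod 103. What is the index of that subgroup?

The order of 79 must divide φ(103) = 103 − 1 = 102 = 2 · 3 · 17.
Divisors of 102: 1, 2, 3, 6, 17, 34, 51, 102.
Compute 79^d (mod 103) for the divisors d until we hit 1:
79^1 ≡ 79 (mod 103)
79^2 ≡ 61 (mod 103)
79^3 ≡ 81 (mod 103)
79^6 ≡ 72 (mod 103)
79^17 ≡ 1 (mod 103) ✓
The order of 79 is 17, so the subgroup it generates has 17 elements.
Index = |(Z/103Z)^×| / |⟨79⟩| = 102 / 17 = 6.

6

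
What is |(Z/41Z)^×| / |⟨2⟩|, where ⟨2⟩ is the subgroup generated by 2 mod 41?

ord(2) | φ(41) = 41 − 1 = 40 = 2^3 · 5.
Divisors of 40: 1, 2, 4, 5, 8, 10, 20, 40.
Evaluate successive powers at the divisors of 40:
2^1 ≡ 2 (mod 41)
2^2 ≡ 4 (mod 41)
2^4 ≡ 16 (mod 41)
2^5 ≡ 32 (mod 41)
2^8 ≡ 10 (mod 41)
2^10 ≡ 40 (mod 41)
2^20 ≡ 1 (mod 41) ✓
Thus |⟨2⟩| = ord(2) = 20.
[(Z/41Z)^× : ⟨2⟩] = 40/20 = 2.

2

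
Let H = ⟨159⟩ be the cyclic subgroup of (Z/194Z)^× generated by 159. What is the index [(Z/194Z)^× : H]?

The order of 159 must divide φ(194) = φ(2)·φ(97) = 1·96 = 96 = 2^5 · 3.
Divisors of 96: 1, 2, 3, 4, 6, 8, 12, 16, 24, 32, 48, 96.
Check 159^d mod 194 for each divisor in increasing order:
159^1 ≡ 159 (mod 194)
159^2 ≡ 61 (mod 194)
159^3 ≡ 193 (mod 194)
159^4 ≡ 35 (mod 194)
159^6 ≡ 1 (mod 194) ✓
So ord_194(159) = 6, hence |⟨159⟩| = 6.
[(Z/194Z)^× : ⟨159⟩] = 96/6 = 16.

16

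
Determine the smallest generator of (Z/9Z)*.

φ(9) = φ(3^2) = 3·(3−1) = 6 = 2 · 3.
g is a primitive root iff g^(6/q) ≢ 1 (mod 9) for each prime q ∈ {2, 3}.
g = 2: 2^3 ≡ 8; 2^2 ≡ 4 — none is 1, so 2 is a primitive root.
So 2 is the smallest generator of (Z/9Z)^×.

2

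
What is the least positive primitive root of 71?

φ(71) = 71 − 1 = 70 = 2 · 5 · 7.
Test candidates g = 2, 3, … against the prime factors q ∈ {2, 5, 7} of φ(71): g is a generator iff g^(70/q) ≢ 1 for every such q.
g = 2: 2^35 ≡ 1 — hits 1, so not a primitive root.
g = 3: 3^35 ≡ 1 — hits 1, so not a primitive root.
g = 4: 4^35 ≡ 1 — hits 1, so not a primitive root.
g = 5: 5^35 ≡ 1 — hits 1, so not a primitive root.
g = 6: 6^35 ≡ 1 — hits 1, so not a primitive root.
g = 7: 7^35 ≡ 70; 7^14 ≡ 54; 7^10 ≡ 45 — none is 1, so 7 is a primitive root.
The smallest primitive root modulo 71 is 7.

7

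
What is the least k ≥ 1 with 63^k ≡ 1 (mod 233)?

Since 63 ∈ (Z/233Z)^×, its order divides φ(233) = 233 − 1 = 232 = 2^3 · 29.
Divisors of 232: 1, 2, 4, 8, 29, 58, 116, 232.
Check 63^d mod 233 for each divisor in increasing order:
63^1 ≡ 63
63^2 ≡ 8
63^4 ≡ 64
63^8 ≡ 135
63^29 ≡ 1
The smallest such exponent is 29, so the order of 63 is 29.

29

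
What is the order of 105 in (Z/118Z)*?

The order of 105 must divide φ(118) = φ(2)·φ(59) = 1·58 = 58 = 2 · 29.
Divisors of 58: 1, 2, 29, 58.
Check 105^d mod 118 for each divisor in increasing order:
105^1 ≡ 105 (mod 118)
105^2 ≡ 51 (mod 118)
105^29 ≡ 1 (mod 118) ✓
Hence ord(105) = 29.

29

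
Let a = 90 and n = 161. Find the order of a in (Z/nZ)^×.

22

By Lagrange's theorem, ord_161(90) divides φ(161) = φ(7·23) = (7−1)·(23−1) = 6·22 = 132 = 2^2 · 3 · 11.
Divisors of 132: 1, 2, 3, 4, 6, 11, 12, 22, 33, 44, 66, 132.
Check 90^d mod 161 for each divisor in increasing order:
90^1 ≡ 90 (mod 161)
90^2 ≡ 50 (mod 161)
90^3 ≡ 153 (mod 161)
90^4 ≡ 85 (mod 161)
90^6 ≡ 64 (mod 161)
90^11 ≡ 160 (mod 161)
90^12 ≡ 71 (mod 161)
90^22 ≡ 1 (mod 161) ✓
So ord_161(90) = 22.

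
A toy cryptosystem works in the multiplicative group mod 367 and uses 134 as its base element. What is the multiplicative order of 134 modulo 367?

ord(134) | φ(367) = 367 − 1 = 366 = 2 · 3 · 61.
Divisors of 366: 1, 2, 3, 6, 61, 122, 183, 366.
Evaluate successive powers at the divisors of 366:
134^1 ≡ 134
134^2 ≡ 340
134^3 ≡ 52
134^6 ≡ 135
134^61 ≡ 1
So ord_367(134) = 61.

61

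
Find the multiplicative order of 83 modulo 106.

ord(83) | φ(106) = φ(2)·φ(53) = 1·52 = 52 = 2^2 · 13.
Divisors of 52: 1, 2, 4, 13, 26, 52.
Compute 83^d (mod 106) for the divisors d until we hit 1:
83^1 ≡ 83
83^2 ≡ 105
83^4 ≡ 1
So ord_106(83) = 4.

4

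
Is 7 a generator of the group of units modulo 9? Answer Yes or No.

No

φ(9) = φ(3^2) = 3·(3−1) = 6 = 2 · 3.
Test 7^(6/q) mod 9 for each prime factor q of 6:
7^3 ≡ 1 (mod 9)  [q = 2: ≡ 1 ✗]
7^2 ≡ 4 (mod 9)  [q = 3: ≢ 1 ✓]
7^3 ≡ 1 shows ord(7) | 3, strictly less than φ(9); not a primitive root.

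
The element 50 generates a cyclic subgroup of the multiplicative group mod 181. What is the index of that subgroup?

1

The order of 50 must divide φ(181) = 181 − 1 = 180 = 2^2 · 3^2 · 5.
Divisors of 180: 1, 2, 3, 4, 5, 6, 9, 10, 12, 15, 18, 20, 30, 36, 45, 60, 90, 180.
Compute 50^d (mod 181) for the divisors d until we hit 1:
50^1 ≡ 50 (mod 181)
50^2 ≡ 147 (mod 181)
50^3 ≡ 110 (mod 181)
50^4 ≡ 70 (mod 181)
50^5 ≡ 61 (mod 181)
50^6 ≡ 154 (mod 181)
50^9 ≡ 107 (mod 181)
50^10 ≡ 101 (mod 181)
50^12 ≡ 5 (mod 181)
50^15 ≡ 7 (mod 181)
50^18 ≡ 46 (mod 181)
50^20 ≡ 65 (mod 181)
50^30 ≡ 49 (mod 181)
50^36 ≡ 125 (mod 181)
50^45 ≡ 162 (mod 181)
50^60 ≡ 48 (mod 181)
50^90 ≡ 180 (mod 181)
50^180 ≡ 1 (mod 181) ✓
Thus |⟨50⟩| = ord(50) = 180.
The index is φ(181) / ord(50) = 180 / 180 = 1.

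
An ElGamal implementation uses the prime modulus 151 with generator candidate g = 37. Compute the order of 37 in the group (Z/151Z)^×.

75

ord(37) | φ(151) = 151 − 1 = 150 = 2 · 3 · 5^2.
Divisors of 150: 1, 2, 3, 5, 6, 10, 15, 25, 30, 50, 75, 150.
Test each divisor d:
37^1 ≡ 37 (mod 151)
37^2 ≡ 10 (mod 151)
37^3 ≡ 68 (mod 151)
37^5 ≡ 76 (mod 151)
37^6 ≡ 94 (mod 151)
37^10 ≡ 38 (mod 151)
37^15 ≡ 19 (mod 151)
37^25 ≡ 118 (mod 151)
37^30 ≡ 59 (mod 151)
37^50 ≡ 32 (mod 151)
37^75 ≡ 1 (mod 151) ✓
So ord_151(37) = 75.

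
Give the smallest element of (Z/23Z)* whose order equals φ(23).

5

φ(23) = 23 − 1 = 22 = 2 · 11.
Test candidates g = 2, 3, … against the prime factors q ∈ {2, 11} of φ(23): g is a generator iff g^(22/q) ≢ 1 for every such q.
g = 2: 2^11 ≡ 1 — hits 1, so not a primitive root.
g = 3: 3^11 ≡ 1 — hits 1, so not a primitive root.
g = 4: 4^11 ≡ 1 — hits 1, so not a primitive root.
g = 5: 5^11 ≡ 22; 5^2 ≡ 2 — none is 1, so 5 is a primitive root.
Hence the least primitive root of 23 is 5.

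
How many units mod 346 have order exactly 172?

φ(346) = φ(2)·φ(173) = 1·172 = 172 = 2^2 · 43.
Since (Z/346Z)^× is cyclic of order 172, the number of elements of order d is φ(d) when d | 172 and 0 otherwise.
172 = 2^2 · 43 divides 172, and φ(172) = 84.

84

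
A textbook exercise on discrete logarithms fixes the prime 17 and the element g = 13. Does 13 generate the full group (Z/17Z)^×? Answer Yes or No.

No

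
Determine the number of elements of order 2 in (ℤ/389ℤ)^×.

φ(389) = 389 − 1 = 388 = 2^2 · 97.
In a cyclic group of order 388, there are φ(d) elements of order d for each divisor d of 388, and zero for non-divisors.
2 | 388, and φ(2) = 2 − 1 = 1.

1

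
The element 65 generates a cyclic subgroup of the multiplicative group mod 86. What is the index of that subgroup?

3

Since 65 ∈ (Z/86Z)^×, its order divides φ(86) = φ(2)·φ(43) = 1·42 = 42 = 2 · 3 · 7.
Divisors of 42: 1, 2, 3, 6, 7, 14, 21, 42.
Compute 65^d (mod 86) for the divisors d until we hit 1:
65^1 ≡ 65 (mod 86)
65^2 ≡ 11 (mod 86)
65^3 ≡ 27 (mod 86)
65^6 ≡ 41 (mod 86)
65^7 ≡ 85 (mod 86)
65^14 ≡ 1 (mod 86) ✓
Thus |⟨65⟩| = ord(65) = 14.
Index = |(Z/86Z)^×| / |⟨65⟩| = 42 / 14 = 3.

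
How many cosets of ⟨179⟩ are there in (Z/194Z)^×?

The order of 179 must divide φ(194) = φ(2)·φ(97) = 1·96 = 96 = 2^5 · 3.
Divisors of 96: 1, 2, 3, 4, 6, 8, 12, 16, 24, 32, 48, 96.
Evaluate successive powers at the divisors of 96:
179^1 ≡ 179 (mod 194)
179^2 ≡ 31 (mod 194)
179^3 ≡ 117 (mod 194)
179^4 ≡ 185 (mod 194)
179^6 ≡ 109 (mod 194)
179^8 ≡ 81 (mod 194)
179^12 ≡ 47 (mod 194)
179^16 ≡ 159 (mod 194)
179^24 ≡ 75 (mod 194)
179^32 ≡ 61 (mod 194)
179^48 ≡ 193 (mod 194)
179^96 ≡ 1 (mod 194) ✓
Thus |⟨179⟩| = ord(179) = 96.
Index = |(Z/194Z)^×| / |⟨179⟩| = 96 / 96 = 1.

1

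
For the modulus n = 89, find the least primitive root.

3

φ(89) = 89 − 1 = 88 = 2^3 · 11.
g is a primitive root iff g^(88/q) ≢ 1 (mod 89) for each prime q ∈ {2, 11}.
g = 2: 2^44 ≡ 1 — hits 1, so not a primitive root.
g = 3: 3^44 ≡ 88; 3^8 ≡ 64 — none is 1, so 3 is a primitive root.
Hence the least primitive root of 89 is 3.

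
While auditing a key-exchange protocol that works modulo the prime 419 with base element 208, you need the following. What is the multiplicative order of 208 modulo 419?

Since 208 ∈ (Z/419Z)^×, its order divides φ(419) = 419 − 1 = 418 = 2 · 11 · 19.
Divisors of 418: 1, 2, 11, 19, 22, 38, 209, 418.
Compute 208^d (mod 419) for the divisors d until we hit 1:
208^1 ≡ 208 (mod 419)
208^2 ≡ 107 (mod 419)
208^11 ≡ 7 (mod 419)
208^19 ≡ 1 (mod 419) ✓
Hence ord(208) = 19.

19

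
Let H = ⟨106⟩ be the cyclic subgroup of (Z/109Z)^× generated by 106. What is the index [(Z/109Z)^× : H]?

2

Since 106 ∈ (Z/109Z)^×, its order divides φ(109) = 109 − 1 = 108 = 2^2 · 3^3.
Divisors of 108: 1, 2, 3, 4, 6, 9, 12, 18, 27, 36, 54, 108.
Check 106^d mod 109 for each divisor in increasing order:
106^1 ≡ 106
106^2 ≡ 9
106^3 ≡ 82
106^4 ≡ 81
106^6 ≡ 75
106^9 ≡ 46
106^12 ≡ 66
106^18 ≡ 45
106^27 ≡ 108
106^36 ≡ 63
106^54 ≡ 1
Thus |⟨106⟩| = ord(106) = 54.
The index is φ(109) / ord(106) = 108 / 54 = 2.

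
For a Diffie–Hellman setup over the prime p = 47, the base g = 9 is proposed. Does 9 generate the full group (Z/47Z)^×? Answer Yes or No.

No

φ(47) = 47 − 1 = 46 = 2 · 23.
9 is a primitive root mod 47 iff 9^(φ(47)/q) ≢ 1 for every prime q | φ(47), i.e. q ∈ {2, 23}.
9^23 ≡ 1 (mod 47)  [q = 2: ≡ 1 ✗]
9^2 ≡ 34 (mod 47)  [q = 23: ≢ 1 ✓]
The check at q = 2 fails, so 9 generates a proper subgroup.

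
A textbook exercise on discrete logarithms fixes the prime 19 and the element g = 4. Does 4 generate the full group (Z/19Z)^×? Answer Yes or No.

No

φ(19) = 19 − 1 = 18 = 2 · 3^2.
4 is a primitive root mod 19 iff 4^(φ(19)/q) ≢ 1 for every prime q | φ(19), i.e. q ∈ {2, 3}.
4^9 ≡ 1 (mod 19)  [q = 2: ≡ 1 ✗]
4^6 ≡ 11 (mod 19)  [q = 3: ≢ 1 ✓]
Since 4^9 ≡ 1, the order of 4 divides 9 < 18, so 4 is not a primitive root.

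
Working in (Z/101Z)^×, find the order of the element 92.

The order of 92 must divide φ(101) = 101 − 1 = 100 = 2^2 · 5^2.
Divisors of 100: 1, 2, 4, 5, 10, 20, 25, 50, 100.
Test each divisor d:
92^1 ≡ 92 (mod 101)
92^2 ≡ 81 (mod 101)
92^4 ≡ 97 (mod 101)
92^5 ≡ 36 (mod 101)
92^10 ≡ 84 (mod 101)
92^20 ≡ 87 (mod 101)
92^25 ≡ 1 (mod 101) ✓
Therefore the multiplicative order of 92 modulo 101 is 25.

25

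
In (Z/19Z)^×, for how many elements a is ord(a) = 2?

1

φ(19) = 19 − 1 = 18 = 2 · 3^2.
Since (Z/19Z)^× is cyclic of order 18, the number of elements of order d is φ(d) when d | 18 and 0 otherwise.
2 | 18, and φ(2) = 2 − 1 = 1.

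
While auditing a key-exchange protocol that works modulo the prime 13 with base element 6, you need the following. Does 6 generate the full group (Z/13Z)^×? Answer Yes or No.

φ(13) = 13 − 1 = 12 = 2^2 · 3.
Test 6^(12/q) mod 13 for each prime factor q of 12:
6^6 ≡ 12 (mod 13)  [q = 2: ≢ 1 ✓]
6^4 ≡ 9 (mod 13)  [q = 3: ≢ 1 ✓]
All checks pass, so 6 has order 12 and is a primitive root modulo 13.

Yes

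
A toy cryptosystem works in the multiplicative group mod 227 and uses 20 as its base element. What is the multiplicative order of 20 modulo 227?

226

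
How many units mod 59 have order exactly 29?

28

φ(59) = 59 − 1 = 58 = 2 · 29.
(Z/59Z)^× is cyclic (|G| = 58); a cyclic group of order m has exactly φ(d) elements of each order d | m, and none otherwise.
29 | 58, and φ(29) = 29 − 1 = 28.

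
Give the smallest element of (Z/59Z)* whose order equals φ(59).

2

φ(59) = 59 − 1 = 58 = 2 · 29.
g is a primitive root iff g^(58/q) ≢ 1 (mod 59) for each prime q ∈ {2, 29}.
g = 2: 2^29 ≡ 58; 2^2 ≡ 4 — none is 1, so 2 is a primitive root.
So 2 is the smallest generator of (Z/59Z)^×.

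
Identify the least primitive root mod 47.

5

φ(47) = 47 − 1 = 46 = 2 · 23.
Test candidates g = 2, 3, … against the prime factors q ∈ {2, 23} of φ(47): g is a generator iff g^(46/q) ≢ 1 for every such q.
g = 2: 2^23 ≡ 1 — hits 1, so not a primitive root.
g = 3: 3^23 ≡ 1 — hits 1, so not a primitive root.
g = 4: 4^23 ≡ 1 — hits 1, so not a primitive root.
g = 5: 5^23 ≡ 46; 5^2 ≡ 25 — none is 1, so 5 is a primitive root.
So 5 is the smallest generator of (Z/47Z)^×.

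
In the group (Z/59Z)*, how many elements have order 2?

φ(59) = 59 − 1 = 58 = 2 · 29.
(Z/59Z)^× is cyclic (|G| = 58); a cyclic group of order m has exactly φ(d) elements of each order d | m, and none otherwise.
2 | 58, and φ(2) = 2 − 1 = 1.

1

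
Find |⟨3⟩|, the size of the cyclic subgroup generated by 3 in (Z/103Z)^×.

34

ord(3) | φ(103) = 103 − 1 = 102 = 2 · 3 · 17.
Divisors of 102: 1, 2, 3, 6, 17, 34, 51, 102.
Evaluate successive powers at the divisors of 102:
3^1 ≡ 3
3^2 ≡ 9
3^3 ≡ 27
3^6 ≡ 8
3^17 ≡ 102
3^34 ≡ 1
Hence ord(3) = 34.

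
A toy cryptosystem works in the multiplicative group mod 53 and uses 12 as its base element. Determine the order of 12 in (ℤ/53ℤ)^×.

52

ord(12) | φ(53) = 53 − 1 = 52 = 2^2 · 13.
Divisors of 52: 1, 2, 4, 13, 26, 52.
Check 12^d mod 53 for each divisor in increasing order:
12^1 ≡ 12
12^2 ≡ 38
12^4 ≡ 13
12^13 ≡ 23
12^26 ≡ 52
12^52 ≡ 1
Hence ord(12) = 52.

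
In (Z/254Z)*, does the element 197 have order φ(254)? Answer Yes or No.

No

φ(254) = φ(2)·φ(127) = 1·126 = 126 = 2 · 3^2 · 7.
It suffices to check that the order of 197 is not a proper divisor of 126: compute 197^(126/q) for q ∈ {2, 3, 7}.
197^63 ≡ 1 (mod 254)  [q = 2: ≡ 1 ✗]
197^42 ≡ 107 (mod 254)  [q = 3: ≢ 1 ✓]
197^18 ≡ 131 (mod 254)  [q = 7: ≢ 1 ✓]
Since 197^63 ≡ 1, the order of 197 divides 63 < 126, so 197 is not a primitive root.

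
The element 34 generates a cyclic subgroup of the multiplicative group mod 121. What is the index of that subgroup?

The order of 34 must divide φ(121) = φ(11^2) = 11·(11−1) = 110 = 2 · 5 · 11.
Divisors of 110: 1, 2, 5, 10, 11, 22, 55, 110.
Test each divisor d:
34^1 ≡ 34
34^2 ≡ 67
34^5 ≡ 45
34^10 ≡ 89
34^11 ≡ 1
The order of 34 is 11, so the subgroup it generates has 11 elements.
The index is φ(121) / ord(34) = 110 / 11 = 10.

10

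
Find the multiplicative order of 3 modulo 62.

ord(3) | φ(62) = φ(2)·φ(31) = 1·30 = 30 = 2 · 3 · 5.
Divisors of 30: 1, 2, 3, 5, 6, 10, 15, 30.
Evaluate successive powers at the divisors of 30:
3^1 ≡ 3
3^2 ≡ 9
3^3 ≡ 27
3^5 ≡ 57
3^6 ≡ 47
3^10 ≡ 25
3^15 ≡ 61
3^30 ≡ 1
Hence ord(3) = 30.

30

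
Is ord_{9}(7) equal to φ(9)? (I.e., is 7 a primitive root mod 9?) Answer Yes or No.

No

φ(9) = φ(3^2) = 3·(3−1) = 6 = 2 · 3.
7 is a primitive root mod 9 iff 7^(φ(9)/q) ≢ 1 for every prime q | φ(9), i.e. q ∈ {2, 3}.
7^3 ≡ 1 (mod 9)  [q = 2: ≡ 1 ✗]
7^2 ≡ 4 (mod 9)  [q = 3: ≢ 1 ✓]
The check at q = 2 fails, so 7 generates a proper subgroup.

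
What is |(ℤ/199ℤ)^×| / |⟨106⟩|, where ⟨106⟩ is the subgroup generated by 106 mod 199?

66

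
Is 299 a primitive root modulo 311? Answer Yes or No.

φ(311) = 311 − 1 = 310 = 2 · 5 · 31.
An element g generates (Z/311Z)^× iff g^(310/q) ≢ 1 (mod 311) for each prime q ∈ {2, 5, 31}.
299^155 ≡ 310 (mod 311)  [q = 2: ≢ 1 ✓]
299^62 ≡ 6 (mod 311)  [q = 5: ≢ 1 ✓]
299^10 ≡ 91 (mod 311)  [q = 31: ≢ 1 ✓]
Every test exponent gives a nontrivial residue, hence 299 generates the full group.

Yes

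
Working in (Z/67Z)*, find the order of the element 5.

22

By Lagrange's theorem, ord_67(5) divides φ(67) = 67 − 1 = 66 = 2 · 3 · 11.
Divisors of 66: 1, 2, 3, 6, 11, 22, 33, 66.
Compute 5^d (mod 67) for the divisors d until we hit 1:
5^1 ≡ 5
5^2 ≡ 25
5^3 ≡ 58
5^6 ≡ 14
5^11 ≡ 66
5^22 ≡ 1
Therefore the multiplicative order of 5 modulo 67 is 22.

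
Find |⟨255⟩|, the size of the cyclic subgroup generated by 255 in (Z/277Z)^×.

69

Since 255 ∈ (Z/277Z)^×, its order divides φ(277) = 277 − 1 = 276 = 2^2 · 3 · 23.
Divisors of 276: 1, 2, 3, 4, 6, 12, 23, 46, 69, 92, 138, 276.
Check 255^d mod 277 for each divisor in increasing order:
255^1 ≡ 255 (mod 277)
255^2 ≡ 207 (mod 277)
255^3 ≡ 155 (mod 277)
255^4 ≡ 191 (mod 277)
255^6 ≡ 203 (mod 277)
255^12 ≡ 213 (mod 277)
255^23 ≡ 116 (mod 277)
255^46 ≡ 160 (mod 277)
255^69 ≡ 1 (mod 277) ✓
Hence ord(255) = 69.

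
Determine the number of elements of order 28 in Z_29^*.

12

φ(29) = 29 − 1 = 28 = 2^2 · 7.
In a cyclic group of order 28, there are φ(d) elements of order d for each divisor d of 28, and zero for non-divisors.
28 = 2^2 · 7 divides 28, and φ(28) = 12.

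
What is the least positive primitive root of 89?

φ(89) = 89 − 1 = 88 = 2^3 · 11.
Test candidates g = 2, 3, … against the prime factors q ∈ {2, 11} of φ(89): g is a generator iff g^(88/q) ≢ 1 for every such q.
g = 2: 2^44 ≡ 1 — hits 1, so not a primitive root.
g = 3: 3^44 ≡ 88; 3^8 ≡ 64 — none is 1, so 3 is a primitive root.
Hence the least primitive root of 89 is 3.

3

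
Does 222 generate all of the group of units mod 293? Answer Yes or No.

φ(293) = 293 − 1 = 292 = 2^2 · 73.
It suffices to check that the order of 222 is not a proper divisor of 292: compute 222^(292/q) for q ∈ {2, 73}.
222^146 ≡ 1 (mod 293)  [q = 2: ≡ 1 ✗]
222^4 ≡ 84 (mod 293)  [q = 73: ≢ 1 ✓]
Since 222^146 ≡ 1, the order of 222 divides 146 < 292, so 222 is not a primitive root.

No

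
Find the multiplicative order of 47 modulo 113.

112

ord(47) | φ(113) = 113 − 1 = 112 = 2^4 · 7.
Divisors of 112: 1, 2, 4, 7, 8, 14, 16, 28, 56, 112.
Evaluate successive powers at the divisors of 112:
47^1 ≡ 47 (mod 113)
47^2 ≡ 62 (mod 113)
47^4 ≡ 2 (mod 113)
47^7 ≡ 65 (mod 113)
47^8 ≡ 4 (mod 113)
47^14 ≡ 44 (mod 113)
47^16 ≡ 16 (mod 113)
47^28 ≡ 15 (mod 113)
47^56 ≡ 112 (mod 113)
47^112 ≡ 1 (mod 113) ✓
So ord_113(47) = 112.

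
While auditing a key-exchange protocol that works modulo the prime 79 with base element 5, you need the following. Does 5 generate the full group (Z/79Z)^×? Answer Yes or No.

No

φ(79) = 79 − 1 = 78 = 2 · 3 · 13.
5 is a primitive root mod 79 iff 5^(φ(79)/q) ≢ 1 for every prime q | φ(79), i.e. q ∈ {2, 3, 13}.
5^39 ≡ 1 (mod 79)  [q = 2: ≡ 1 ✗]
5^26 ≡ 55 (mod 79)  [q = 3: ≢ 1 ✓]
5^6 ≡ 62 (mod 79)  [q = 13: ≢ 1 ✓]
Since 5^39 ≡ 1, the order of 5 divides 39 < 78, so 5 is not a primitive root.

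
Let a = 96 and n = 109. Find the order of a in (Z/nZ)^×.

ord(96) | φ(109) = 109 − 1 = 108 = 2^2 · 3^3.
Divisors of 108: 1, 2, 3, 4, 6, 9, 12, 18, 27, 36, 54, 108.
Check 96^d mod 109 for each divisor in increasing order:
96^1 ≡ 96
96^2 ≡ 60
96^3 ≡ 92
96^4 ≡ 3
96^6 ≡ 71
96^9 ≡ 101
96^12 ≡ 27
96^18 ≡ 64
96^27 ≡ 33
96^36 ≡ 63
96^54 ≡ 108
96^108 ≡ 1
So ord_109(96) = 108.

108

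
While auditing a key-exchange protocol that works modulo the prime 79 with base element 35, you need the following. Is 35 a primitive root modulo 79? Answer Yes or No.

Yes

φ(79) = 79 − 1 = 78 = 2 · 3 · 13.
An element g generates (Z/79Z)^× iff g^(78/q) ≢ 1 (mod 79) for each prime q ∈ {2, 3, 13}.
35^39 ≡ 78 (mod 79)  [q = 2: ≢ 1 ✓]
35^26 ≡ 23 (mod 79)  [q = 3: ≢ 1 ✓]
35^6 ≡ 10 (mod 79)  [q = 13: ≢ 1 ✓]
All checks pass, so 35 has order 78 and is a primitive root modulo 79.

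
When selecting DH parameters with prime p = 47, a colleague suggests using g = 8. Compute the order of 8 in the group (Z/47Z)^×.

The order of 8 must divide φ(47) = 47 − 1 = 46 = 2 · 23.
Divisors of 46: 1, 2, 23, 46.
Test each divisor d:
8^1 ≡ 8
8^2 ≡ 17
8^23 ≡ 1
Therefore the multiplicative order of 8 modulo 47 is 23.

23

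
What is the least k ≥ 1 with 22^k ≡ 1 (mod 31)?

30

ord(22) | φ(31) = 31 − 1 = 30 = 2 · 3 · 5.
Divisors of 30: 1, 2, 3, 5, 6, 10, 15, 30.
Test each divisor d:
22^1 ≡ 22 (mod 31)
22^2 ≡ 19 (mod 31)
22^3 ≡ 15 (mod 31)
22^5 ≡ 6 (mod 31)
22^6 ≡ 8 (mod 31)
22^10 ≡ 5 (mod 31)
22^15 ≡ 30 (mod 31)
22^30 ≡ 1 (mod 31) ✓
So ord_31(22) = 30.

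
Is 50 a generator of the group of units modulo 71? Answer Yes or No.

No

φ(71) = 71 − 1 = 70 = 2 · 5 · 7.
Test 50^(70/q) mod 71 for each prime factor q of 70:
50^35 ≡ 1 (mod 71)  [q = 2: ≡ 1 ✗]
50^14 ≡ 5 (mod 71)  [q = 5: ≢ 1 ✓]
50^10 ≡ 30 (mod 71)  [q = 7: ≢ 1 ✓]
50^35 ≡ 1 shows ord(50) | 35, strictly less than φ(71); not a primitive root.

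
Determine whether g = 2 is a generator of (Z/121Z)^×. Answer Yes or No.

Yes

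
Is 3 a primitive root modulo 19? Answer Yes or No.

Yes

φ(19) = 19 − 1 = 18 = 2 · 3^2.
It suffices to check that the order of 3 is not a proper divisor of 18: compute 3^(18/q) for q ∈ {2, 3}.
3^9 ≡ 18 (mod 19)  [q = 2: ≢ 1 ✓]
3^6 ≡ 7 (mod 19)  [q = 3: ≢ 1 ✓]
None equal 1, so ord_19(3) = 18: 3 is a primitive root.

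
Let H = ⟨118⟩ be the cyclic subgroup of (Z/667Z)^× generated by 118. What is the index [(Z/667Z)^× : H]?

2

By Lagrange's theorem, ord_667(118) divides φ(667) = φ(23·29) = (23−1)·(29−1) = 22·28 = 616 = 2^3 · 7 · 11.
Divisors of 616: 1, 2, 4, 7, 8, 11, 14, 22, 28, 44, 56, 77, 88, 154, 308, 616.
Evaluate successive powers at the divisors of 616:
118^1 ≡ 118 (mod 667)
118^2 ≡ 584 (mod 667)
118^4 ≡ 219 (mod 667)
118^7 ≡ 186 (mod 667)
118^8 ≡ 604 (mod 667)
118^11 ≡ 47 (mod 667)
118^14 ≡ 579 (mod 667)
118^22 ≡ 208 (mod 667)
118^28 ≡ 407 (mod 667)
118^44 ≡ 576 (mod 667)
118^56 ≡ 233 (mod 667)
118^77 ≡ 162 (mod 667)
118^88 ≡ 277 (mod 667)
118^154 ≡ 231 (mod 667)
118^308 ≡ 1 (mod 667) ✓
The order of 118 is 308, so the subgroup it generates has 308 elements.
The index is φ(667) / ord(118) = 616 / 308 = 2.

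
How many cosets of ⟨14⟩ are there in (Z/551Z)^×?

The order of 14 must divide φ(551) = φ(19·29) = (19−1)·(29−1) = 18·28 = 504 = 2^3 · 3^2 · 7.
Divisors of 504: 1, 2, 3, 4, 6, 7, 8, 9, 12, 14, 18, 21, 24, 28, 36, 42, 56, 63, 72, 84, 126, 168, 252, 504.
Check 14^d mod 551 for each divisor in increasing order:
14^1 ≡ 14 (mod 551)
14^2 ≡ 196 (mod 551)
14^3 ≡ 540 (mod 551)
14^4 ≡ 397 (mod 551)
14^6 ≡ 121 (mod 551)
14^7 ≡ 41 (mod 551)
14^8 ≡ 23 (mod 551)
14^9 ≡ 322 (mod 551)
14^12 ≡ 315 (mod 551)
14^14 ≡ 28 (mod 551)
14^18 ≡ 96 (mod 551)
14^21 ≡ 46 (mod 551)
14^24 ≡ 45 (mod 551)
14^28 ≡ 233 (mod 551)
14^36 ≡ 400 (mod 551)
14^42 ≡ 463 (mod 551)
14^56 ≡ 291 (mod 551)
14^63 ≡ 360 (mod 551)
14^72 ≡ 210 (mod 551)
14^84 ≡ 30 (mod 551)
14^126 ≡ 115 (mod 551)
14^168 ≡ 349 (mod 551)
14^252 ≡ 1 (mod 551) ✓
The order of 14 is 252, so the subgroup it generates has 252 elements.
The index is φ(551) / ord(14) = 504 / 252 = 2.

2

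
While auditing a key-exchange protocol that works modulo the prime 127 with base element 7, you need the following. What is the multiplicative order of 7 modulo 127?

ord(7) | φ(127) = 127 − 1 = 126 = 2 · 3^2 · 7.
Divisors of 126: 1, 2, 3, 6, 7, 9, 14, 18, 21, 42, 63, 126.
Compute 7^d (mod 127) for the divisors d until we hit 1:
7^1 ≡ 7 (mod 127)
7^2 ≡ 49 (mod 127)
7^3 ≡ 89 (mod 127)
7^6 ≡ 47 (mod 127)
7^7 ≡ 75 (mod 127)
7^9 ≡ 119 (mod 127)
7^14 ≡ 37 (mod 127)
7^18 ≡ 64 (mod 127)
7^21 ≡ 108 (mod 127)
7^42 ≡ 107 (mod 127)
7^63 ≡ 126 (mod 127)
7^126 ≡ 1 (mod 127) ✓
So ord_127(7) = 126.

126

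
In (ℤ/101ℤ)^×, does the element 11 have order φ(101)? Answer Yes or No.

Yes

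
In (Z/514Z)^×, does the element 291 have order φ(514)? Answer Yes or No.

No

φ(514) = φ(2)·φ(257) = 1·256 = 256 = 2^8.
291 is a primitive root mod 514 iff 291^(φ(514)/q) ≢ 1 for every prime q | φ(514), i.e. q ∈ {2}.
291^128 ≡ 1 (mod 514)  [q = 2: ≡ 1 ✗]
Since 291^128 ≡ 1, the order of 291 divides 128 < 256, so 291 is not a primitive root.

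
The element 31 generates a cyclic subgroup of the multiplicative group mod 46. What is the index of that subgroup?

2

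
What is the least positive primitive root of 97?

5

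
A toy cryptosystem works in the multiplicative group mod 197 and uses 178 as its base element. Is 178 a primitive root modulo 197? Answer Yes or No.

No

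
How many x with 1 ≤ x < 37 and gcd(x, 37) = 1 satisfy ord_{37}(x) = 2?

1

φ(37) = 37 − 1 = 36 = 2^2 · 3^2.
(Z/37Z)^× is cyclic (|G| = 36); a cyclic group of order m has exactly φ(d) elements of each order d | m, and none otherwise.
2 | 36, and φ(2) = 2 − 1 = 1.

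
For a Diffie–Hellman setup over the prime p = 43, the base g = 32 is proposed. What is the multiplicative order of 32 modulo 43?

14

Since 32 ∈ (Z/43Z)^×, its order divides φ(43) = 43 − 1 = 42 = 2 · 3 · 7.
Divisors of 42: 1, 2, 3, 6, 7, 14, 21, 42.
Compute 32^d (mod 43) for the divisors d until we hit 1:
32^1 ≡ 32 (mod 43)
32^2 ≡ 35 (mod 43)
32^3 ≡ 2 (mod 43)
32^6 ≡ 4 (mod 43)
32^7 ≡ 42 (mod 43)
32^14 ≡ 1 (mod 43) ✓
Therefore the multiplicative order of 32 modulo 43 is 14.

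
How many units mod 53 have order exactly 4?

φ(53) = 53 − 1 = 52 = 2^2 · 13.
In a cyclic group of order 52, there are φ(d) elements of order d for each divisor d of 52, and zero for non-divisors.
4 = 2^2 divides 52, and φ(4) = 2.

2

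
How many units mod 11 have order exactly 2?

1

φ(11) = 11 − 1 = 10 = 2 · 5.
Since (Z/11Z)^× is cyclic of order 10, the number of elements of order d is φ(d) when d | 10 and 0 otherwise.
2 | 10, and φ(2) = 2 − 1 = 1.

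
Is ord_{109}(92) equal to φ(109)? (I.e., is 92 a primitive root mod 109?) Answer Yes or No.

No

φ(109) = 109 − 1 = 108 = 2^2 · 3^3.
Test 92^(108/q) mod 109 for each prime factor q of 108:
92^54 ≡ 108 (mod 109)  [q = 2: ≢ 1 ✓]
92^36 ≡ 1 (mod 109)  [q = 3: ≡ 1 ✗]
The check at q = 3 fails, so 92 generates a proper subgroup.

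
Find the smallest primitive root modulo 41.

φ(41) = 41 − 1 = 40 = 2^3 · 5.
Test candidates g = 2, 3, … against the prime factors q ∈ {2, 5} of φ(41): g is a generator iff g^(40/q) ≢ 1 for every such q.
g = 2: 2^20 ≡ 1 — hits 1, so not a primitive root.
g = 3: 3^20 ≡ 40; 3^8 ≡ 1 — hits 1, so not a primitive root.
g = 4: 4^20 ≡ 1 — hits 1, so not a primitive root.
g = 5: 5^20 ≡ 1 — hits 1, so not a primitive root.
g = 6: 6^20 ≡ 40; 6^8 ≡ 10 — none is 1, so 6 is a primitive root.
The smallest primitive root modulo 41 is 6.

6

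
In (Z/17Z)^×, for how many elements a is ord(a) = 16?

8

φ(17) = 17 − 1 = 16 = 2^4.
(Z/17Z)^× is cyclic (|G| = 16); a cyclic group of order m has exactly φ(d) elements of each order d | m, and none otherwise.
16 = 2^4 divides 16, and φ(16) = 8.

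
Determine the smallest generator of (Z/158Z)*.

φ(158) = φ(2)·φ(79) = 1·78 = 78 = 2 · 3 · 13.
g is a primitive root iff g^(78/q) ≢ 1 (mod 158) for each prime q ∈ {2, 3, 13}.
g = 2: gcd(2, 158) = 2 > 1, not a unit — skip.
g = 3: 3^39 ≡ 157; 3^26 ≡ 23; 3^6 ≡ 97 — none is 1, so 3 is a primitive root.
Hence the least primitive root of 158 is 3.

3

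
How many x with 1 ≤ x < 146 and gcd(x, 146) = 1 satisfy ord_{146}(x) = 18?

φ(146) = φ(2)·φ(73) = 1·72 = 72 = 2^3 · 3^2.
In a cyclic group of order 72, there are φ(d) elements of order d for each divisor d of 72, and zero for non-divisors.
18 = 2 · 3^2 divides 72, and φ(18) = 6.

6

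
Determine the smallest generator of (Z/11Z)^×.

2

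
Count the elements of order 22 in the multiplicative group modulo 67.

10

φ(67) = 67 − 1 = 66 = 2 · 3 · 11.
Since (Z/67Z)^× is cyclic of order 66, the number of elements of order d is φ(d) when d | 66 and 0 otherwise.
22 = 2 · 11 divides 66, and φ(22) = 10.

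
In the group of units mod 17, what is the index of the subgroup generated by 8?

ord(8) | φ(17) = 17 − 1 = 16 = 2^4.
Divisors of 16: 1, 2, 4, 8, 16.
Check 8^d mod 17 for each divisor in increasing order:
8^1 ≡ 8 (mod 17)
8^2 ≡ 13 (mod 17)
8^4 ≡ 16 (mod 17)
8^8 ≡ 1 (mod 17) ✓
So ord_17(8) = 8, hence |⟨8⟩| = 8.
Index = |(Z/17Z)^×| / |⟨8⟩| = 16 / 8 = 2.

2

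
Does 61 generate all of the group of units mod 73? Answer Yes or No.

φ(73) = 73 − 1 = 72 = 2^3 · 3^2.
61 is a primitive root mod 73 iff 61^(φ(73)/q) ≢ 1 for every prime q | φ(73), i.e. q ∈ {2, 3}.
61^36 ≡ 1 (mod 73)  [q = 2: ≡ 1 ✗]
61^24 ≡ 8 (mod 73)  [q = 3: ≢ 1 ✓]
The check at q = 2 fails, so 61 generates a proper subgroup.

No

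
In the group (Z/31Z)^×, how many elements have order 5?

4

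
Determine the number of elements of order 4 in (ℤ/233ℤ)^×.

2

φ(233) = 233 − 1 = 232 = 2^3 · 29.
(Z/233Z)^× is cyclic (|G| = 232); a cyclic group of order m has exactly φ(d) elements of each order d | m, and none otherwise.
4 = 2^2 divides 232, and φ(4) = 2.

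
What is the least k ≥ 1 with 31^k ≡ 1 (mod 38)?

6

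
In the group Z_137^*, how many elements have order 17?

16

φ(137) = 137 − 1 = 136 = 2^3 · 17.
(Z/137Z)^× is cyclic (|G| = 136); a cyclic group of order m has exactly φ(d) elements of each order d | m, and none otherwise.
17 | 136, and φ(17) = 17 − 1 = 16.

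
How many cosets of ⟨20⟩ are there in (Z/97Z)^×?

3

By Lagrange's theorem, ord_97(20) divides φ(97) = 97 − 1 = 96 = 2^5 · 3.
Divisors of 96: 1, 2, 3, 4, 6, 8, 12, 16, 24, 32, 48, 96.
Check 20^d mod 97 for each divisor in increasing order:
20^1 ≡ 20
20^2 ≡ 12
20^3 ≡ 46
20^4 ≡ 47
20^6 ≡ 79
20^8 ≡ 75
20^12 ≡ 33
20^16 ≡ 96
20^24 ≡ 22
20^32 ≡ 1
So ord_97(20) = 32, hence |⟨20⟩| = 32.
The index is φ(97) / ord(20) = 96 / 32 = 3.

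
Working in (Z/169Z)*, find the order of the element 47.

Since 47 ∈ (Z/169Z)^×, its order divides φ(169) = φ(13^2) = 13·(13−1) = 156 = 2^2 · 3 · 13.
Divisors of 156: 1, 2, 3, 4, 6, 12, 13, 26, 39, 52, 78, 156.
Evaluate successive powers at the divisors of 156:
47^1 ≡ 47
47^2 ≡ 12
47^3 ≡ 57
47^4 ≡ 144
47^6 ≡ 38
47^12 ≡ 92
47^13 ≡ 99
47^26 ≡ 168
47^39 ≡ 70
47^52 ≡ 1
Hence ord(47) = 52.

52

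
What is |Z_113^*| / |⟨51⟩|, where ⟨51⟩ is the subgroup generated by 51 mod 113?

2

The order of 51 must divide φ(113) = 113 − 1 = 112 = 2^4 · 7.
Divisors of 112: 1, 2, 4, 7, 8, 14, 16, 28, 56, 112.
Evaluate successive powers at the divisors of 112:
51^1 ≡ 51 (mod 113)
51^2 ≡ 2 (mod 113)
51^4 ≡ 4 (mod 113)
51^7 ≡ 69 (mod 113)
51^8 ≡ 16 (mod 113)
51^14 ≡ 15 (mod 113)
51^16 ≡ 30 (mod 113)
51^28 ≡ 112 (mod 113)
51^56 ≡ 1 (mod 113) ✓
Thus |⟨51⟩| = ord(51) = 56.
Index = |(Z/113Z)^×| / |⟨51⟩| = 112 / 56 = 2.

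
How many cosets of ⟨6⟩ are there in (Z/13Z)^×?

The order of 6 must divide φ(13) = 13 − 1 = 12 = 2^2 · 3.
Divisors of 12: 1, 2, 3, 4, 6, 12.
Compute 6^d (mod 13) for the divisors d until we hit 1:
6^1 ≡ 6
6^2 ≡ 10
6^3 ≡ 8
6^4 ≡ 9
6^6 ≡ 12
6^12 ≡ 1
Thus |⟨6⟩| = ord(6) = 12.
[(Z/13Z)^× : ⟨6⟩] = 12/12 = 1.

1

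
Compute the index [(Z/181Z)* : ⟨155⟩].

Since 155 ∈ (Z/181Z)^×, its order divides φ(181) = 181 − 1 = 180 = 2^2 · 3^2 · 5.
Divisors of 180: 1, 2, 3, 4, 5, 6, 9, 10, 12, 15, 18, 20, 30, 36, 45, 60, 90, 180.
Test each divisor d:
155^1 ≡ 155
155^2 ≡ 133
155^3 ≡ 162
155^4 ≡ 132
155^5 ≡ 7
155^6 ≡ 180
155^9 ≡ 19
155^10 ≡ 49
155^12 ≡ 1
So ord_181(155) = 12, hence |⟨155⟩| = 12.
The index is φ(181) / ord(155) = 180 / 12 = 15.

15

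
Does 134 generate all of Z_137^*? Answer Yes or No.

Yes

φ(137) = 137 − 1 = 136 = 2^3 · 17.
An element g generates (Z/137Z)^× iff g^(136/q) ≢ 1 (mod 137) for each prime q ∈ {2, 17}.
134^68 ≡ 136 (mod 137)  [q = 2: ≢ 1 ✓]
134^8 ≡ 122 (mod 137)  [q = 17: ≢ 1 ✓]
None equal 1, so ord_137(134) = 136: 134 is a primitive root.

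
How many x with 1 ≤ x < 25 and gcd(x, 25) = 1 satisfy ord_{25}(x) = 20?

8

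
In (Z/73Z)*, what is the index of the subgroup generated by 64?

24

ord(64) | φ(73) = 73 − 1 = 72 = 2^3 · 3^2.
Divisors of 72: 1, 2, 3, 4, 6, 8, 9, 12, 18, 24, 36, 72.
Check 64^d mod 73 for each divisor in increasing order:
64^1 ≡ 64
64^2 ≡ 8
64^3 ≡ 1
The order of 64 is 3, so the subgroup it generates has 3 elements.
[(Z/73Z)^× : ⟨64⟩] = 72/3 = 24.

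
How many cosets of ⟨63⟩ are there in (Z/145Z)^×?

4

By Lagrange's theorem, ord_145(63) divides φ(145) = φ(5·29) = (5−1)·(29−1) = 4·28 = 112 = 2^4 · 7.
Divisors of 112: 1, 2, 4, 7, 8, 14, 16, 28, 56, 112.
Check 63^d mod 145 for each divisor in increasing order:
63^1 ≡ 63 (mod 145)
63^2 ≡ 54 (mod 145)
63^4 ≡ 16 (mod 145)
63^7 ≡ 57 (mod 145)
63^8 ≡ 111 (mod 145)
63^14 ≡ 59 (mod 145)
63^16 ≡ 141 (mod 145)
63^28 ≡ 1 (mod 145) ✓
So ord_145(63) = 28, hence |⟨63⟩| = 28.
The index is φ(145) / ord(63) = 112 / 28 = 4.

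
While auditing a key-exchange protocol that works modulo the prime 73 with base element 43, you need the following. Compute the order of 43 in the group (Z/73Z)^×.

24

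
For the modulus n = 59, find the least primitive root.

φ(59) = 59 − 1 = 58 = 2 · 29.
Test candidates g = 2, 3, … against the prime factors q ∈ {2, 29} of φ(59): g is a generator iff g^(58/q) ≢ 1 for every such q.
g = 2: 2^29 ≡ 58; 2^2 ≡ 4 — none is 1, so 2 is a primitive root.
Hence the least primitive root of 59 is 2.

2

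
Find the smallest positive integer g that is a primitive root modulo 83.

φ(83) = 83 − 1 = 82 = 2 · 41.
g is a primitive root iff g^(82/q) ≢ 1 (mod 83) for each prime q ∈ {2, 41}.
g = 2: 2^41 ≡ 82; 2^2 ≡ 4 — none is 1, so 2 is a primitive root.
The smallest primitive root modulo 83 is 2.

2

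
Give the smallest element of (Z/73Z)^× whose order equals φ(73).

5

φ(73) = 73 − 1 = 72 = 2^3 · 3^2.
g is a primitive root iff g^(72/q) ≢ 1 (mod 73) for each prime q ∈ {2, 3}.
g = 2: 2^36 ≡ 1 — hits 1, so not a primitive root.
g = 3: 3^36 ≡ 1 — hits 1, so not a primitive root.
g = 4: 4^36 ≡ 1 — hits 1, so not a primitive root.
g = 5: 5^36 ≡ 72; 5^24 ≡ 8 — none is 1, so 5 is a primitive root.
So 5 is the smallest generator of (Z/73Z)^×.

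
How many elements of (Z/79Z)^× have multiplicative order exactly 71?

0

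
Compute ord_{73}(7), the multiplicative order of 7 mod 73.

24

The order of 7 must divide φ(73) = 73 − 1 = 72 = 2^3 · 3^2.
Divisors of 72: 1, 2, 3, 4, 6, 8, 9, 12, 18, 24, 36, 72.
Evaluate successive powers at the divisors of 72:
7^1 ≡ 7 (mod 73)
7^2 ≡ 49 (mod 73)
7^3 ≡ 51 (mod 73)
7^4 ≡ 65 (mod 73)
7^6 ≡ 46 (mod 73)
7^8 ≡ 64 (mod 73)
7^9 ≡ 10 (mod 73)
7^12 ≡ 72 (mod 73)
7^18 ≡ 27 (mod 73)
7^24 ≡ 1 (mod 73) ✓
So ord_73(7) = 24.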